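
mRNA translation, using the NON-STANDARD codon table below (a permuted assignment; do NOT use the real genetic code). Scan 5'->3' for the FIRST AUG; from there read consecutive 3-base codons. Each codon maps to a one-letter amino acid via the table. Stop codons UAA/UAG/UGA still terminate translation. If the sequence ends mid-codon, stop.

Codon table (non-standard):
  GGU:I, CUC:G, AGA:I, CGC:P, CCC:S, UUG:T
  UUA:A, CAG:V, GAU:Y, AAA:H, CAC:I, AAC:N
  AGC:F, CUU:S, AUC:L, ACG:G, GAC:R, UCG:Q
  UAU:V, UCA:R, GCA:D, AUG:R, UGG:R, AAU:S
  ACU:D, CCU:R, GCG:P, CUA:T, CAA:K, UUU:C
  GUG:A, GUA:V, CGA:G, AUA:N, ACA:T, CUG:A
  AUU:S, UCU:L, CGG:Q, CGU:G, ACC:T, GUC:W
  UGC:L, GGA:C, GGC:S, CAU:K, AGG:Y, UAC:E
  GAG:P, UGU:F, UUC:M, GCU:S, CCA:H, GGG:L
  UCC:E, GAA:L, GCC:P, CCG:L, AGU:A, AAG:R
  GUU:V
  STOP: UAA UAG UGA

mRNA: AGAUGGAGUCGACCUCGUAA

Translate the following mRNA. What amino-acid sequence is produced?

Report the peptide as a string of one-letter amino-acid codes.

Answer: RPQTQ

Derivation:
start AUG at pos 2
pos 2: AUG -> R; peptide=R
pos 5: GAG -> P; peptide=RP
pos 8: UCG -> Q; peptide=RPQ
pos 11: ACC -> T; peptide=RPQT
pos 14: UCG -> Q; peptide=RPQTQ
pos 17: UAA -> STOP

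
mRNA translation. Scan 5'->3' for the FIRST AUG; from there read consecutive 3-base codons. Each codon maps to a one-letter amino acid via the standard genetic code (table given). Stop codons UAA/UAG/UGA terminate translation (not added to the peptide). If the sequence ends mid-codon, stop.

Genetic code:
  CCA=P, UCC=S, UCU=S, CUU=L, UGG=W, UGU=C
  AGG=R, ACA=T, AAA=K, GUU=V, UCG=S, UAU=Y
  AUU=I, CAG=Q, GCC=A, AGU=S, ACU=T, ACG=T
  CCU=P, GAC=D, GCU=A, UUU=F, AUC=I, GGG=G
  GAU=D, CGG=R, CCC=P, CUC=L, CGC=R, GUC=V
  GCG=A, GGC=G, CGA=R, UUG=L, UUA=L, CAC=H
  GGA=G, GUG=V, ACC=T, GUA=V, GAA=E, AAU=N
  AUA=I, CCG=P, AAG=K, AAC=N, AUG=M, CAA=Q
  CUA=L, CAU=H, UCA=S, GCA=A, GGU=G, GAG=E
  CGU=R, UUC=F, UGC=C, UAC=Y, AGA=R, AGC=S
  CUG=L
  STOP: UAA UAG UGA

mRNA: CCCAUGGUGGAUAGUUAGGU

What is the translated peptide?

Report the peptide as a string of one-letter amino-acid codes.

start AUG at pos 3
pos 3: AUG -> M; peptide=M
pos 6: GUG -> V; peptide=MV
pos 9: GAU -> D; peptide=MVD
pos 12: AGU -> S; peptide=MVDS
pos 15: UAG -> STOP

Answer: MVDS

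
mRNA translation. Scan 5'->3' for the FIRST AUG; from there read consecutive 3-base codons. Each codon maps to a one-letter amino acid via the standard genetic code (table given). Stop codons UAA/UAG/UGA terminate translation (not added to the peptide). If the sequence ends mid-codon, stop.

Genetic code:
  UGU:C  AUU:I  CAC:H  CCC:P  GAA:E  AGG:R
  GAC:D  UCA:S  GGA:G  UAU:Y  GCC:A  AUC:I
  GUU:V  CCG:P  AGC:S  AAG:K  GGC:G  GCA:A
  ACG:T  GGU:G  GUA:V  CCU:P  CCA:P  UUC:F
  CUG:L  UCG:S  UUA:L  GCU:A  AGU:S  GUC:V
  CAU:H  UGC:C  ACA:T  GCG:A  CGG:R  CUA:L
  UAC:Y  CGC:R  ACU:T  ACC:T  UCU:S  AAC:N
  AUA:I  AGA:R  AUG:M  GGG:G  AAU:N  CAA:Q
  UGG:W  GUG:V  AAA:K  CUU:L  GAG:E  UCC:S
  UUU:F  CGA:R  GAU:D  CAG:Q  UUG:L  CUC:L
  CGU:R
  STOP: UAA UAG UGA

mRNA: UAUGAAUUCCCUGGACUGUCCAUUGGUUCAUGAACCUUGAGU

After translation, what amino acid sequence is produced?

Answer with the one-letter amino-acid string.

Answer: MNSLDCPLVHEP

Derivation:
start AUG at pos 1
pos 1: AUG -> M; peptide=M
pos 4: AAU -> N; peptide=MN
pos 7: UCC -> S; peptide=MNS
pos 10: CUG -> L; peptide=MNSL
pos 13: GAC -> D; peptide=MNSLD
pos 16: UGU -> C; peptide=MNSLDC
pos 19: CCA -> P; peptide=MNSLDCP
pos 22: UUG -> L; peptide=MNSLDCPL
pos 25: GUU -> V; peptide=MNSLDCPLV
pos 28: CAU -> H; peptide=MNSLDCPLVH
pos 31: GAA -> E; peptide=MNSLDCPLVHE
pos 34: CCU -> P; peptide=MNSLDCPLVHEP
pos 37: UGA -> STOP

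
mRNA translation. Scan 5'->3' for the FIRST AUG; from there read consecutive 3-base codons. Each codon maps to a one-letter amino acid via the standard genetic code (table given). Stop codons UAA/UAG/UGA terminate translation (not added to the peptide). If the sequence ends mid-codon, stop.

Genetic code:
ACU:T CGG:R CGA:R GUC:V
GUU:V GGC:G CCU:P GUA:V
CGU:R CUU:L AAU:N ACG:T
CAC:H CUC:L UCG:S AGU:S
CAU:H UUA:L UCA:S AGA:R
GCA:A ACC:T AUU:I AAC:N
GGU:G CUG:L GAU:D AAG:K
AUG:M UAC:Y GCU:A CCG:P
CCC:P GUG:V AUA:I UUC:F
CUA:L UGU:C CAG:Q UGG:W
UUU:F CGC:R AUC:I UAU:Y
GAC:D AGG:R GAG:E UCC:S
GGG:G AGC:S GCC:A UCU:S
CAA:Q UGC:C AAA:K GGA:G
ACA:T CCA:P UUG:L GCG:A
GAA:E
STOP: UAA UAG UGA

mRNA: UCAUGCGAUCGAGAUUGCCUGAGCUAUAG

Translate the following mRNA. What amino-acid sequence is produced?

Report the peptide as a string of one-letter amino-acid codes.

start AUG at pos 2
pos 2: AUG -> M; peptide=M
pos 5: CGA -> R; peptide=MR
pos 8: UCG -> S; peptide=MRS
pos 11: AGA -> R; peptide=MRSR
pos 14: UUG -> L; peptide=MRSRL
pos 17: CCU -> P; peptide=MRSRLP
pos 20: GAG -> E; peptide=MRSRLPE
pos 23: CUA -> L; peptide=MRSRLPEL
pos 26: UAG -> STOP

Answer: MRSRLPEL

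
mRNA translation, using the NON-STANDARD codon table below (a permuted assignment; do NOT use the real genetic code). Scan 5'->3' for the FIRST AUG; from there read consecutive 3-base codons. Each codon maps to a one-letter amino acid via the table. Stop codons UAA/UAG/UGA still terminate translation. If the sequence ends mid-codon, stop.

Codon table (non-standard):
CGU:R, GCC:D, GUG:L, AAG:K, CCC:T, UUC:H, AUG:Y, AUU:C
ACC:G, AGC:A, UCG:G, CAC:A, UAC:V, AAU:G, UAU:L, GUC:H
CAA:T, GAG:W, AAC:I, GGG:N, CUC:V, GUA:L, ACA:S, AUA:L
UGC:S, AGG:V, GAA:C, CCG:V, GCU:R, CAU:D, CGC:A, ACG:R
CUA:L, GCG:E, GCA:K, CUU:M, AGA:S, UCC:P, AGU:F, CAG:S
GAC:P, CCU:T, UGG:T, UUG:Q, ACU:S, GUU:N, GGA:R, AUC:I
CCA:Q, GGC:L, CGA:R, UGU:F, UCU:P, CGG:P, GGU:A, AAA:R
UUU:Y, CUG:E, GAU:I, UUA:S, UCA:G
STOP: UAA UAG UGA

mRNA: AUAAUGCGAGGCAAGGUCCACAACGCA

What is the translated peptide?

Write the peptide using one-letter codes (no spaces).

start AUG at pos 3
pos 3: AUG -> Y; peptide=Y
pos 6: CGA -> R; peptide=YR
pos 9: GGC -> L; peptide=YRL
pos 12: AAG -> K; peptide=YRLK
pos 15: GUC -> H; peptide=YRLKH
pos 18: CAC -> A; peptide=YRLKHA
pos 21: AAC -> I; peptide=YRLKHAI
pos 24: GCA -> K; peptide=YRLKHAIK
pos 27: only 0 nt remain (<3), stop (end of mRNA)

Answer: YRLKHAIK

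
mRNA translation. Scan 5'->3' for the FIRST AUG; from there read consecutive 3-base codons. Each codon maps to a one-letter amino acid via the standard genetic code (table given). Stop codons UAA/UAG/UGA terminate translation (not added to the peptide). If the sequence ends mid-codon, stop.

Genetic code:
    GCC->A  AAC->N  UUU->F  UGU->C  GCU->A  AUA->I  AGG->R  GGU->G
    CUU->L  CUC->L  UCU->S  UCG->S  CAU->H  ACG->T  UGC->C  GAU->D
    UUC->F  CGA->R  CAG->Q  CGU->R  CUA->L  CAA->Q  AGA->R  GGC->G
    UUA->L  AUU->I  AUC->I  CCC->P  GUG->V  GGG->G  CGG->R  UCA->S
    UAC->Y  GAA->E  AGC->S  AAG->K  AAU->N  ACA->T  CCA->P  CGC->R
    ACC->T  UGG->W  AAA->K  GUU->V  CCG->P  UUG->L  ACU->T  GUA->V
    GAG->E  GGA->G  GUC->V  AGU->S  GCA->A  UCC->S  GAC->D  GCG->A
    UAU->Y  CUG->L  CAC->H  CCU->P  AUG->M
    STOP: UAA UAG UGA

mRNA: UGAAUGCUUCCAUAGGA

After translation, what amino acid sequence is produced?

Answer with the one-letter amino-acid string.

start AUG at pos 3
pos 3: AUG -> M; peptide=M
pos 6: CUU -> L; peptide=ML
pos 9: CCA -> P; peptide=MLP
pos 12: UAG -> STOP

Answer: MLP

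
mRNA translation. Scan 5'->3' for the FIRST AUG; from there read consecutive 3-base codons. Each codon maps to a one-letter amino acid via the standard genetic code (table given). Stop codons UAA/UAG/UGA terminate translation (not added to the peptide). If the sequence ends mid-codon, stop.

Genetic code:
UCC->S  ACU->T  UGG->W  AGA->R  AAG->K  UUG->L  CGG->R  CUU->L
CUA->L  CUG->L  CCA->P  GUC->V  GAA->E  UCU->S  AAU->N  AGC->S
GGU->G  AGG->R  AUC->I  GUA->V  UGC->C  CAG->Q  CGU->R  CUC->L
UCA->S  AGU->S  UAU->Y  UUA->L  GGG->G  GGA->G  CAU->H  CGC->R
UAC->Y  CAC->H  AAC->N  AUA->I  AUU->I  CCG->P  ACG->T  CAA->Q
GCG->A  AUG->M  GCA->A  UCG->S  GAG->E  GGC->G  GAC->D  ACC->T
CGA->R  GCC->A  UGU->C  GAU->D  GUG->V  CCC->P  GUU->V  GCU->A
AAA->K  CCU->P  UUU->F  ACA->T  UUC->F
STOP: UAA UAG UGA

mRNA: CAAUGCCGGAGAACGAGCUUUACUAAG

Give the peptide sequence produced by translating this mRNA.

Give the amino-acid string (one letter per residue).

start AUG at pos 2
pos 2: AUG -> M; peptide=M
pos 5: CCG -> P; peptide=MP
pos 8: GAG -> E; peptide=MPE
pos 11: AAC -> N; peptide=MPEN
pos 14: GAG -> E; peptide=MPENE
pos 17: CUU -> L; peptide=MPENEL
pos 20: UAC -> Y; peptide=MPENELY
pos 23: UAA -> STOP

Answer: MPENELY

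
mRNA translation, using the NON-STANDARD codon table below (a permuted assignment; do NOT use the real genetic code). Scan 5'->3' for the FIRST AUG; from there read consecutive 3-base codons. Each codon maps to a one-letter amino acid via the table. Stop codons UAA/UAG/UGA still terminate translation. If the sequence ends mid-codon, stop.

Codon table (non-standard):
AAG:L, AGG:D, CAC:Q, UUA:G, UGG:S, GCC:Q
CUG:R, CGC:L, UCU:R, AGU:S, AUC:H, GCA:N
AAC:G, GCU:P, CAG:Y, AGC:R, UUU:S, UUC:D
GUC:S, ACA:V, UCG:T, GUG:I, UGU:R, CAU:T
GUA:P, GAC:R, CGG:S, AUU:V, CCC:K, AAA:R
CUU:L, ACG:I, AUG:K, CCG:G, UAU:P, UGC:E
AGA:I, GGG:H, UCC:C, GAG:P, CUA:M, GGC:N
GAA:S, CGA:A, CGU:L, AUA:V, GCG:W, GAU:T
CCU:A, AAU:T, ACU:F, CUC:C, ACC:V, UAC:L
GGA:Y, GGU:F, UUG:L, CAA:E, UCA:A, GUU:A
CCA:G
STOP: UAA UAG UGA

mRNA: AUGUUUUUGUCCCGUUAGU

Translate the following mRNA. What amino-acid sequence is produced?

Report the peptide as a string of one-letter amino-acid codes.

start AUG at pos 0
pos 0: AUG -> K; peptide=K
pos 3: UUU -> S; peptide=KS
pos 6: UUG -> L; peptide=KSL
pos 9: UCC -> C; peptide=KSLC
pos 12: CGU -> L; peptide=KSLCL
pos 15: UAG -> STOP

Answer: KSLCL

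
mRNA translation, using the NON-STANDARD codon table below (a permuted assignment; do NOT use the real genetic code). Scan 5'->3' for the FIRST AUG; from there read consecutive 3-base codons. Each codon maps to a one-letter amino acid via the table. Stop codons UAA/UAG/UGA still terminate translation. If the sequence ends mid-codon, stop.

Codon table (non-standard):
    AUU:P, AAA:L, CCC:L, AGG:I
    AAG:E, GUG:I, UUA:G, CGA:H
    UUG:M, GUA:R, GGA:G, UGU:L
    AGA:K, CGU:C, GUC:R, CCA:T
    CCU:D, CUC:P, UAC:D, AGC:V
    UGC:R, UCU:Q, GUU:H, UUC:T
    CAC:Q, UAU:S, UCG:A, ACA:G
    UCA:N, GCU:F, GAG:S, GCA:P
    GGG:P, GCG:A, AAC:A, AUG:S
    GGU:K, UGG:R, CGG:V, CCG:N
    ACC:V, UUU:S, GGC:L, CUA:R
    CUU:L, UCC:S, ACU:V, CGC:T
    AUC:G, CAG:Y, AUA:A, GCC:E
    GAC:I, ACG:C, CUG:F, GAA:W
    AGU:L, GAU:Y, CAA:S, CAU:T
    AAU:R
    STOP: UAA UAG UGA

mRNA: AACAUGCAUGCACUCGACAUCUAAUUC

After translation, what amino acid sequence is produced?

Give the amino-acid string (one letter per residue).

Answer: STPPIG

Derivation:
start AUG at pos 3
pos 3: AUG -> S; peptide=S
pos 6: CAU -> T; peptide=ST
pos 9: GCA -> P; peptide=STP
pos 12: CUC -> P; peptide=STPP
pos 15: GAC -> I; peptide=STPPI
pos 18: AUC -> G; peptide=STPPIG
pos 21: UAA -> STOP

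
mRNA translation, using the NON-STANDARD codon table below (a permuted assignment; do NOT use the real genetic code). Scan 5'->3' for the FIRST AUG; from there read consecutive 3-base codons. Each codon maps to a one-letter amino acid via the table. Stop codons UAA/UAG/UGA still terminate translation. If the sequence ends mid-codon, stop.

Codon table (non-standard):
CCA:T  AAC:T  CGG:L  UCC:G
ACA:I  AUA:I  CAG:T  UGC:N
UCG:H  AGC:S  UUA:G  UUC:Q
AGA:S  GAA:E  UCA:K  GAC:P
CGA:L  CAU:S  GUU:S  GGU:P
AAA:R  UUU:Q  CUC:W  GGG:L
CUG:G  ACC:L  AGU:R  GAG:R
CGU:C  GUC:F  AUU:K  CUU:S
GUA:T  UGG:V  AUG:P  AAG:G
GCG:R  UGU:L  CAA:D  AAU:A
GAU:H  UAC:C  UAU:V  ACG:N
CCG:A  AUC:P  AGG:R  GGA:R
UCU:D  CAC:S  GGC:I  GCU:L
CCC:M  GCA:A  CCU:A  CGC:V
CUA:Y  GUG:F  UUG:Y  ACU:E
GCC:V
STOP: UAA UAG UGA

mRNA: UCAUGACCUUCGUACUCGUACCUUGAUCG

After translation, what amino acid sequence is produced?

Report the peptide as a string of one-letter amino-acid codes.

start AUG at pos 2
pos 2: AUG -> P; peptide=P
pos 5: ACC -> L; peptide=PL
pos 8: UUC -> Q; peptide=PLQ
pos 11: GUA -> T; peptide=PLQT
pos 14: CUC -> W; peptide=PLQTW
pos 17: GUA -> T; peptide=PLQTWT
pos 20: CCU -> A; peptide=PLQTWTA
pos 23: UGA -> STOP

Answer: PLQTWTA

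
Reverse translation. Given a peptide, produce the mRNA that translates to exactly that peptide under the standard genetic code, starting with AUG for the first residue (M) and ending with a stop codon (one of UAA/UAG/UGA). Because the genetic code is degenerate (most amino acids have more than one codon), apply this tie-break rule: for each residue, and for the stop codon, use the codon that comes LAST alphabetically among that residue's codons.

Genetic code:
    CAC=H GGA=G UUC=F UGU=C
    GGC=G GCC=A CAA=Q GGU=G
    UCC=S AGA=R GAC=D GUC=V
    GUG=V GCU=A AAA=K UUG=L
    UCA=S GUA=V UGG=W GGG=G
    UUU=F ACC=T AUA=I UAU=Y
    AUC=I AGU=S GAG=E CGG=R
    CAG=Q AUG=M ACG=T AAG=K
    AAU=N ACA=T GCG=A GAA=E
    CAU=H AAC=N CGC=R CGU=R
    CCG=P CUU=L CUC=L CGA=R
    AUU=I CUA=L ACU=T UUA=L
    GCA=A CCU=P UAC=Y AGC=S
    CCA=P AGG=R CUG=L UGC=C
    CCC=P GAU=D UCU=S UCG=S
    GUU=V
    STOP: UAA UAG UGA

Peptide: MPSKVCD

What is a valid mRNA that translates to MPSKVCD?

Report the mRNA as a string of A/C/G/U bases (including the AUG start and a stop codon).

Answer: mRNA: AUGCCUUCUAAGGUUUGUGAUUGA

Derivation:
residue 1: M -> AUG (start codon)
residue 2: P codons sorted = CCA,CCC,CCG,CCU -> pick last = CCU
residue 3: S codons sorted = AGC,AGU,UCA,UCC,UCG,UCU -> pick last = UCU
residue 4: K codons sorted = AAA,AAG -> pick last = AAG
residue 5: V codons sorted = GUA,GUC,GUG,GUU -> pick last = GUU
residue 6: C codons sorted = UGC,UGU -> pick last = UGU
residue 7: D codons sorted = GAC,GAU -> pick last = GAU
terminator: stop codons sorted = UAA,UAG,UGA -> pick last = UGA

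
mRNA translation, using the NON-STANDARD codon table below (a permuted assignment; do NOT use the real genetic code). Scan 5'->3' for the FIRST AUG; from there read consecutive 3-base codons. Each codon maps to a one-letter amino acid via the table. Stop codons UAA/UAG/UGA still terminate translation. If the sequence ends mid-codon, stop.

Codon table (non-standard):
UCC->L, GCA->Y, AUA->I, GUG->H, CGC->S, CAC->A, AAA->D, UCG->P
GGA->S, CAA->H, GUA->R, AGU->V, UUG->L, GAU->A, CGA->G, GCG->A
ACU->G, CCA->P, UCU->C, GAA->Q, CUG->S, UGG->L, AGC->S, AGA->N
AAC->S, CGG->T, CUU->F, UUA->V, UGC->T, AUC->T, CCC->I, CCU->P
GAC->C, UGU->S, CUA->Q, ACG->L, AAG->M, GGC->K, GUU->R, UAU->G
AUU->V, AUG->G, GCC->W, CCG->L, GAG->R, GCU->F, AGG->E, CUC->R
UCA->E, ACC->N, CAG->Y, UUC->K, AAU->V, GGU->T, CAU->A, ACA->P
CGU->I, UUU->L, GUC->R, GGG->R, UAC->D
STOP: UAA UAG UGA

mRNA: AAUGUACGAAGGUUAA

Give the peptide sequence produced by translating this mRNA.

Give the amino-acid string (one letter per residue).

start AUG at pos 1
pos 1: AUG -> G; peptide=G
pos 4: UAC -> D; peptide=GD
pos 7: GAA -> Q; peptide=GDQ
pos 10: GGU -> T; peptide=GDQT
pos 13: UAA -> STOP

Answer: GDQT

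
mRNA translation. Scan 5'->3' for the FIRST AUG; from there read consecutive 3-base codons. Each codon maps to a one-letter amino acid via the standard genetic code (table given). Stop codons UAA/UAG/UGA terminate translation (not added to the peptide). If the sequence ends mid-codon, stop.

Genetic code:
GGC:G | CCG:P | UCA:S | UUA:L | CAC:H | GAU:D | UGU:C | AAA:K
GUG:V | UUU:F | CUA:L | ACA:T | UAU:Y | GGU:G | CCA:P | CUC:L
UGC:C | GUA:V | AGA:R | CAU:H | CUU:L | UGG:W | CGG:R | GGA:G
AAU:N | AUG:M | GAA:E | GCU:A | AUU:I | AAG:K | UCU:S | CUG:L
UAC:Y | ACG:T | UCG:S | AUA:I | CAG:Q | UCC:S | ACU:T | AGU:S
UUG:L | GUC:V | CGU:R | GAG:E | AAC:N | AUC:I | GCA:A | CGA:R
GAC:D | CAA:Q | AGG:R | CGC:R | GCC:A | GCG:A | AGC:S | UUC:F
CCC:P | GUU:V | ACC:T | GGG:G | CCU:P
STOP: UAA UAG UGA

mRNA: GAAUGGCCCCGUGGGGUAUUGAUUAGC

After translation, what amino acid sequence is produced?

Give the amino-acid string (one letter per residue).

Answer: MAPWGID

Derivation:
start AUG at pos 2
pos 2: AUG -> M; peptide=M
pos 5: GCC -> A; peptide=MA
pos 8: CCG -> P; peptide=MAP
pos 11: UGG -> W; peptide=MAPW
pos 14: GGU -> G; peptide=MAPWG
pos 17: AUU -> I; peptide=MAPWGI
pos 20: GAU -> D; peptide=MAPWGID
pos 23: UAG -> STOP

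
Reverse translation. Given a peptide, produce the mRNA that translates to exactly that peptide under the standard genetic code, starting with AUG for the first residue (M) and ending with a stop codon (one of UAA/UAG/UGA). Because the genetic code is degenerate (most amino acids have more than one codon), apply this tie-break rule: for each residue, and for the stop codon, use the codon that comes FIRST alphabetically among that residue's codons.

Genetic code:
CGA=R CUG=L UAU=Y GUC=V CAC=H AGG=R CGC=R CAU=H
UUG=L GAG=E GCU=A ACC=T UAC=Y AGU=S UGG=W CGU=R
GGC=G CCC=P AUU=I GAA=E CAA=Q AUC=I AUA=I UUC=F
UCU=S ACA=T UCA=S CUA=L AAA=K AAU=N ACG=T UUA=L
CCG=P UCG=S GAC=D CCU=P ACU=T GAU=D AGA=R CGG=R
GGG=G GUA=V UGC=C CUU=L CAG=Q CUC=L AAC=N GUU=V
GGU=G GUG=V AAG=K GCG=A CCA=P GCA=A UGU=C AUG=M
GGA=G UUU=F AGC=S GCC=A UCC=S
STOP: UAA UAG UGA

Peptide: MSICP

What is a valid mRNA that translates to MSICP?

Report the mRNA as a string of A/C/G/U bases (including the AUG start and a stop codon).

Answer: mRNA: AUGAGCAUAUGCCCAUAA

Derivation:
residue 1: M -> AUG (start codon)
residue 2: S codons sorted = AGC,AGU,UCA,UCC,UCG,UCU -> pick first = AGC
residue 3: I codons sorted = AUA,AUC,AUU -> pick first = AUA
residue 4: C codons sorted = UGC,UGU -> pick first = UGC
residue 5: P codons sorted = CCA,CCC,CCG,CCU -> pick first = CCA
terminator: stop codons sorted = UAA,UAG,UGA -> pick first = UAA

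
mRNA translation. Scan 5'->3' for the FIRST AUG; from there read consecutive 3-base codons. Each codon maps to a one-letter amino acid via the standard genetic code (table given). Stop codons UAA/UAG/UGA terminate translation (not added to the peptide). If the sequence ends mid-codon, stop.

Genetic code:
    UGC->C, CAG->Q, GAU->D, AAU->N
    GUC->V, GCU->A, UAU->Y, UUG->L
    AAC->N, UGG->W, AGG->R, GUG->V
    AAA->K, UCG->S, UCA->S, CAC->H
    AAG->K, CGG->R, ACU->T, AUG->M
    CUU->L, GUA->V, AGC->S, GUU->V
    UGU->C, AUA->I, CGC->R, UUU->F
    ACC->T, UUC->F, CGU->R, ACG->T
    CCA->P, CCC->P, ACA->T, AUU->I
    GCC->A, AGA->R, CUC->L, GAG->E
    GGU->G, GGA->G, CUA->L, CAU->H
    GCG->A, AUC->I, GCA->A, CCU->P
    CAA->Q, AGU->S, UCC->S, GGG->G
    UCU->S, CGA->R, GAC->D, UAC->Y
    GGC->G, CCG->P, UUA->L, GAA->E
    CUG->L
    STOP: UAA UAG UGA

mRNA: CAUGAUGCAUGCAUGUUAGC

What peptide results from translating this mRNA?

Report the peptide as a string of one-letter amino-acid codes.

Answer: MMHAC

Derivation:
start AUG at pos 1
pos 1: AUG -> M; peptide=M
pos 4: AUG -> M; peptide=MM
pos 7: CAU -> H; peptide=MMH
pos 10: GCA -> A; peptide=MMHA
pos 13: UGU -> C; peptide=MMHAC
pos 16: UAG -> STOP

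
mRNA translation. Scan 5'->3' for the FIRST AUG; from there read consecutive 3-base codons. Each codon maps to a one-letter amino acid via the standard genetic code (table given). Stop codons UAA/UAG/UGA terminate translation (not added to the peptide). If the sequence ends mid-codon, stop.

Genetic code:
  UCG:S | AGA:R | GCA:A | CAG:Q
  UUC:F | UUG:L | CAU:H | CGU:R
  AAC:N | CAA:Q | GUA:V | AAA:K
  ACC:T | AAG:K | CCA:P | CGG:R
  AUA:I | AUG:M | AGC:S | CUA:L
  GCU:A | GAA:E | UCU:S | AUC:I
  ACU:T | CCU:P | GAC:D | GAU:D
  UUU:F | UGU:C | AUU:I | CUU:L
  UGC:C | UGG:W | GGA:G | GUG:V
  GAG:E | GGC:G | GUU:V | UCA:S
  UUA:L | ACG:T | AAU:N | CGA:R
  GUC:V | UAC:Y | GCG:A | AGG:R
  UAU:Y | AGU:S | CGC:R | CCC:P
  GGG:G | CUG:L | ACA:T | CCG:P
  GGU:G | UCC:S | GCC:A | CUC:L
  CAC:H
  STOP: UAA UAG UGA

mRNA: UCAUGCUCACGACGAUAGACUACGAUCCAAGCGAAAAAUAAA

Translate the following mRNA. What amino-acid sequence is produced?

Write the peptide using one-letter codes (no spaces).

start AUG at pos 2
pos 2: AUG -> M; peptide=M
pos 5: CUC -> L; peptide=ML
pos 8: ACG -> T; peptide=MLT
pos 11: ACG -> T; peptide=MLTT
pos 14: AUA -> I; peptide=MLTTI
pos 17: GAC -> D; peptide=MLTTID
pos 20: UAC -> Y; peptide=MLTTIDY
pos 23: GAU -> D; peptide=MLTTIDYD
pos 26: CCA -> P; peptide=MLTTIDYDP
pos 29: AGC -> S; peptide=MLTTIDYDPS
pos 32: GAA -> E; peptide=MLTTIDYDPSE
pos 35: AAA -> K; peptide=MLTTIDYDPSEK
pos 38: UAA -> STOP

Answer: MLTTIDYDPSEK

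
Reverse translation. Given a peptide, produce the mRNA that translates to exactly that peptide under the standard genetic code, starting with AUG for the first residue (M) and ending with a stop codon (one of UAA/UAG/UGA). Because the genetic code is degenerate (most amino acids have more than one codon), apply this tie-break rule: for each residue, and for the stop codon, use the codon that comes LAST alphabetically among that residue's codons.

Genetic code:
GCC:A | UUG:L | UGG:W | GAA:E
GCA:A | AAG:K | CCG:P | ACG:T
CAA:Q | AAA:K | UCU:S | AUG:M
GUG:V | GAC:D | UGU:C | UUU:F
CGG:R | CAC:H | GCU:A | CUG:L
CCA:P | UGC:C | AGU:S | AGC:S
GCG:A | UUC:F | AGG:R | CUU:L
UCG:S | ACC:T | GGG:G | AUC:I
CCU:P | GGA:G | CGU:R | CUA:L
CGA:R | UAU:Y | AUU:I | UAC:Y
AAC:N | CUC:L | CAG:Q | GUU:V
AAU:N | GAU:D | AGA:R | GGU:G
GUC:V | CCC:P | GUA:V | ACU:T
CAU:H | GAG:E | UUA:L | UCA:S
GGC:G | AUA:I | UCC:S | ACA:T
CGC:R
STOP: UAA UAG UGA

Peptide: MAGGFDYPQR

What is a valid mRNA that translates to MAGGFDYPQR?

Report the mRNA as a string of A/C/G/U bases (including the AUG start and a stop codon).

residue 1: M -> AUG (start codon)
residue 2: A codons sorted = GCA,GCC,GCG,GCU -> pick last = GCU
residue 3: G codons sorted = GGA,GGC,GGG,GGU -> pick last = GGU
residue 4: G codons sorted = GGA,GGC,GGG,GGU -> pick last = GGU
residue 5: F codons sorted = UUC,UUU -> pick last = UUU
residue 6: D codons sorted = GAC,GAU -> pick last = GAU
residue 7: Y codons sorted = UAC,UAU -> pick last = UAU
residue 8: P codons sorted = CCA,CCC,CCG,CCU -> pick last = CCU
residue 9: Q codons sorted = CAA,CAG -> pick last = CAG
residue 10: R codons sorted = AGA,AGG,CGA,CGC,CGG,CGU -> pick last = CGU
terminator: stop codons sorted = UAA,UAG,UGA -> pick last = UGA

Answer: mRNA: AUGGCUGGUGGUUUUGAUUAUCCUCAGCGUUGA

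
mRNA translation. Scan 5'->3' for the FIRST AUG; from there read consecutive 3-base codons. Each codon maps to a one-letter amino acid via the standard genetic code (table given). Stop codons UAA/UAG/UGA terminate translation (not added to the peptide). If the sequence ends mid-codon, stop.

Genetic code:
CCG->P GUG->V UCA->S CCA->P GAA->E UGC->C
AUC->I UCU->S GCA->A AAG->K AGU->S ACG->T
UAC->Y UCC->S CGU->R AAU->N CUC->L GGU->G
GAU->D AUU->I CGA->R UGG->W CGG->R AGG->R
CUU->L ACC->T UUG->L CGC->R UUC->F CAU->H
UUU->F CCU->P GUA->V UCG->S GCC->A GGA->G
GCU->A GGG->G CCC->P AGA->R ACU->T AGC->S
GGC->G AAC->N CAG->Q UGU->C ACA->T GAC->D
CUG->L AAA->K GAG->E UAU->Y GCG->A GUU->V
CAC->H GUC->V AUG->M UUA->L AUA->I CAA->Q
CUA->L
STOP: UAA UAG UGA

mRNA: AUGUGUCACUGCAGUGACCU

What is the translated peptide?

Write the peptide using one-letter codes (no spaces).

start AUG at pos 0
pos 0: AUG -> M; peptide=M
pos 3: UGU -> C; peptide=MC
pos 6: CAC -> H; peptide=MCH
pos 9: UGC -> C; peptide=MCHC
pos 12: AGU -> S; peptide=MCHCS
pos 15: GAC -> D; peptide=MCHCSD
pos 18: only 2 nt remain (<3), stop (end of mRNA)

Answer: MCHCSD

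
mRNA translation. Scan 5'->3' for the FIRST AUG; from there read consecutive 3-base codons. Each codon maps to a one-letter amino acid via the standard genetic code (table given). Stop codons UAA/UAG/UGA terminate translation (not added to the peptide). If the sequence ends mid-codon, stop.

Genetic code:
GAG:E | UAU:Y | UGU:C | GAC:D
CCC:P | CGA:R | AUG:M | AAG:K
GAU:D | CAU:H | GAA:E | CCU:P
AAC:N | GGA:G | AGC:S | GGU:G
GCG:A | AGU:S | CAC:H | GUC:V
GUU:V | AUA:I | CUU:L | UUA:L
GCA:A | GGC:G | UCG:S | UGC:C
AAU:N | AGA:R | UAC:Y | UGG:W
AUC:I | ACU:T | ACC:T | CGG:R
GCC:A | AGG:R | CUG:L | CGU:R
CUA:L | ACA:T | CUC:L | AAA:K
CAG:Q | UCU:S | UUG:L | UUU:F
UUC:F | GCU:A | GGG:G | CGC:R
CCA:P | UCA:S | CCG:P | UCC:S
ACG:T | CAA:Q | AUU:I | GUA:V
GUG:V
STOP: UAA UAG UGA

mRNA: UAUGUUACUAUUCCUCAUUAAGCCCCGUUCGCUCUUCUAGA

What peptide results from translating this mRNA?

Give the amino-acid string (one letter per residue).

start AUG at pos 1
pos 1: AUG -> M; peptide=M
pos 4: UUA -> L; peptide=ML
pos 7: CUA -> L; peptide=MLL
pos 10: UUC -> F; peptide=MLLF
pos 13: CUC -> L; peptide=MLLFL
pos 16: AUU -> I; peptide=MLLFLI
pos 19: AAG -> K; peptide=MLLFLIK
pos 22: CCC -> P; peptide=MLLFLIKP
pos 25: CGU -> R; peptide=MLLFLIKPR
pos 28: UCG -> S; peptide=MLLFLIKPRS
pos 31: CUC -> L; peptide=MLLFLIKPRSL
pos 34: UUC -> F; peptide=MLLFLIKPRSLF
pos 37: UAG -> STOP

Answer: MLLFLIKPRSLF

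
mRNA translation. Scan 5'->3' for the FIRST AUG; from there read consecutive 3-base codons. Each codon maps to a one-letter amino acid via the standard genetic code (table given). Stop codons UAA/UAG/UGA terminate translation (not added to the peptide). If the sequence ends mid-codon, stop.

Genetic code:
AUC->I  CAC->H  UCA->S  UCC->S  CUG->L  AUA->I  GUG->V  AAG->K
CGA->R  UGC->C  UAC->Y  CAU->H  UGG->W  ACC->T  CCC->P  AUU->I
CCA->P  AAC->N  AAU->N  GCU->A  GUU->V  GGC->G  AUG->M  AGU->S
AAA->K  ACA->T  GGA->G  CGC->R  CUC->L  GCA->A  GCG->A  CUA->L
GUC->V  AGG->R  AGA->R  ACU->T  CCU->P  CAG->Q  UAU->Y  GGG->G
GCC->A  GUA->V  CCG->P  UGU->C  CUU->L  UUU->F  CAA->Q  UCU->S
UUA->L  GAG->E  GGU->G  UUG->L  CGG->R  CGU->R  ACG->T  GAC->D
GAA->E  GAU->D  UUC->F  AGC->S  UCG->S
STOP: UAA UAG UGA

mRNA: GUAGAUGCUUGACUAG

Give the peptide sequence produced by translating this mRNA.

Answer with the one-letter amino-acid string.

start AUG at pos 4
pos 4: AUG -> M; peptide=M
pos 7: CUU -> L; peptide=ML
pos 10: GAC -> D; peptide=MLD
pos 13: UAG -> STOP

Answer: MLD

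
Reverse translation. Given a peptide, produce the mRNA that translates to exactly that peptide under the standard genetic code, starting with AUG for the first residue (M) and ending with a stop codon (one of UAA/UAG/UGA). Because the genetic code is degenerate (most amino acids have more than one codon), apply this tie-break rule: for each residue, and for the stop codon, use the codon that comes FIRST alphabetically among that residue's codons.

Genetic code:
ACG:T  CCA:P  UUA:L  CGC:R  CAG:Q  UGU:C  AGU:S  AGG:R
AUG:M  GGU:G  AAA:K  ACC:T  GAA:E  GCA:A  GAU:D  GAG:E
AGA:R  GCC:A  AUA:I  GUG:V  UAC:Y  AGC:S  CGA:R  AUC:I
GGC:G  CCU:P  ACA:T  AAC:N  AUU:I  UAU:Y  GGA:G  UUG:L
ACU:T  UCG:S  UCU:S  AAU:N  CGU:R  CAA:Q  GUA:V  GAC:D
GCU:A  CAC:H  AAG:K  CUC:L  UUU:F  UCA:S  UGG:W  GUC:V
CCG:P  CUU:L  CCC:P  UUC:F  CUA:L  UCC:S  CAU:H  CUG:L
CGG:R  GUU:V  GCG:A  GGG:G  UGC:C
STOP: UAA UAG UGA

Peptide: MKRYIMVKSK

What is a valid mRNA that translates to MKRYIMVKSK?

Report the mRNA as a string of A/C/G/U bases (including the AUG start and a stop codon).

Answer: mRNA: AUGAAAAGAUACAUAAUGGUAAAAAGCAAAUAA

Derivation:
residue 1: M -> AUG (start codon)
residue 2: K codons sorted = AAA,AAG -> pick first = AAA
residue 3: R codons sorted = AGA,AGG,CGA,CGC,CGG,CGU -> pick first = AGA
residue 4: Y codons sorted = UAC,UAU -> pick first = UAC
residue 5: I codons sorted = AUA,AUC,AUU -> pick first = AUA
residue 6: M -> AUG (only codon)
residue 7: V codons sorted = GUA,GUC,GUG,GUU -> pick first = GUA
residue 8: K codons sorted = AAA,AAG -> pick first = AAA
residue 9: S codons sorted = AGC,AGU,UCA,UCC,UCG,UCU -> pick first = AGC
residue 10: K codons sorted = AAA,AAG -> pick first = AAA
terminator: stop codons sorted = UAA,UAG,UGA -> pick first = UAA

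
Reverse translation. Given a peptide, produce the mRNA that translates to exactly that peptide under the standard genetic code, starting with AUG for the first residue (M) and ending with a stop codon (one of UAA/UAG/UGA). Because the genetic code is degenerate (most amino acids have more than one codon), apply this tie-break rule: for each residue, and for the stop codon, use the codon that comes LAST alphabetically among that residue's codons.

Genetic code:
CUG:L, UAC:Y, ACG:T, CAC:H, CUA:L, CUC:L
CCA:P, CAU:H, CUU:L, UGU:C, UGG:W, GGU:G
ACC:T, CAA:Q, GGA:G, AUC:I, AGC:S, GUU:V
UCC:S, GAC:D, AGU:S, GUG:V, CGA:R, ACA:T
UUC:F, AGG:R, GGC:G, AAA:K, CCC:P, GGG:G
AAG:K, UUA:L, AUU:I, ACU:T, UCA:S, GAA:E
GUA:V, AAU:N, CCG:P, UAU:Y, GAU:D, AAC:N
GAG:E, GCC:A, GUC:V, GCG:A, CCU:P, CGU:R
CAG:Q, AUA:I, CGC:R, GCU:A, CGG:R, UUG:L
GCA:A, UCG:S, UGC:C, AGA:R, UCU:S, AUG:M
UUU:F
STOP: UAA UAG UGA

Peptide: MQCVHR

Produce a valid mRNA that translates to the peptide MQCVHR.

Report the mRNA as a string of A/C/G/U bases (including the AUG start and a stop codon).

Answer: mRNA: AUGCAGUGUGUUCAUCGUUGA

Derivation:
residue 1: M -> AUG (start codon)
residue 2: Q codons sorted = CAA,CAG -> pick last = CAG
residue 3: C codons sorted = UGC,UGU -> pick last = UGU
residue 4: V codons sorted = GUA,GUC,GUG,GUU -> pick last = GUU
residue 5: H codons sorted = CAC,CAU -> pick last = CAU
residue 6: R codons sorted = AGA,AGG,CGA,CGC,CGG,CGU -> pick last = CGU
terminator: stop codons sorted = UAA,UAG,UGA -> pick last = UGA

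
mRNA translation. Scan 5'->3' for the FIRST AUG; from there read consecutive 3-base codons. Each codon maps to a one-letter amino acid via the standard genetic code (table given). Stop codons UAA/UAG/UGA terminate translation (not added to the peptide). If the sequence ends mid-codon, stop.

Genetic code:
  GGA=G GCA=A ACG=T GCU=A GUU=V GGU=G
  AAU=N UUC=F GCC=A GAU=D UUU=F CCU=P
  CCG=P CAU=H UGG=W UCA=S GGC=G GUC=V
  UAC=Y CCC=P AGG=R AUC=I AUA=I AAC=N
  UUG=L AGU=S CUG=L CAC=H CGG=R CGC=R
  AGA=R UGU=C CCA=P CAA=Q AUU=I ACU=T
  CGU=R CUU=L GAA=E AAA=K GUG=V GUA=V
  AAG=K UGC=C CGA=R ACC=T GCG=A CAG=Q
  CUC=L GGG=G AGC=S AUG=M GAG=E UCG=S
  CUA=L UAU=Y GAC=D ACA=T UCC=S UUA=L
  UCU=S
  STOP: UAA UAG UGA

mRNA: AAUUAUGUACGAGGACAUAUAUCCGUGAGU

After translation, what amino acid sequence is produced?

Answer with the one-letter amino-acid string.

Answer: MYEDIYP

Derivation:
start AUG at pos 4
pos 4: AUG -> M; peptide=M
pos 7: UAC -> Y; peptide=MY
pos 10: GAG -> E; peptide=MYE
pos 13: GAC -> D; peptide=MYED
pos 16: AUA -> I; peptide=MYEDI
pos 19: UAU -> Y; peptide=MYEDIY
pos 22: CCG -> P; peptide=MYEDIYP
pos 25: UGA -> STOP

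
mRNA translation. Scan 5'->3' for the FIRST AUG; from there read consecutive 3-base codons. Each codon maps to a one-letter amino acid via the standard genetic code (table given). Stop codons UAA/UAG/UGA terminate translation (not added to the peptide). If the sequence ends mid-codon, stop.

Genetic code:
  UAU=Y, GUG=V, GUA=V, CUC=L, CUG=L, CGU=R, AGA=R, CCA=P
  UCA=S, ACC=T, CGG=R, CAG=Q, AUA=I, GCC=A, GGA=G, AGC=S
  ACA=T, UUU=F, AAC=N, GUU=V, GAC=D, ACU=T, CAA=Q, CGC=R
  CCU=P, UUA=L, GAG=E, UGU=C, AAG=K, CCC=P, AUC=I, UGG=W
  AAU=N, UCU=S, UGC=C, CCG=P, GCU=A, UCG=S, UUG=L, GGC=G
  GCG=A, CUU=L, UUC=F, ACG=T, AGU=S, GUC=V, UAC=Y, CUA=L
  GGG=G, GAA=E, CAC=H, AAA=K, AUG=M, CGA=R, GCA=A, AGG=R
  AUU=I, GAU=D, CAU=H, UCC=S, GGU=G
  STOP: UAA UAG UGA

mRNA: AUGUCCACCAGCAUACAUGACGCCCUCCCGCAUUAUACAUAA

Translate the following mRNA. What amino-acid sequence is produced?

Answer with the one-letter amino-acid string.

start AUG at pos 0
pos 0: AUG -> M; peptide=M
pos 3: UCC -> S; peptide=MS
pos 6: ACC -> T; peptide=MST
pos 9: AGC -> S; peptide=MSTS
pos 12: AUA -> I; peptide=MSTSI
pos 15: CAU -> H; peptide=MSTSIH
pos 18: GAC -> D; peptide=MSTSIHD
pos 21: GCC -> A; peptide=MSTSIHDA
pos 24: CUC -> L; peptide=MSTSIHDAL
pos 27: CCG -> P; peptide=MSTSIHDALP
pos 30: CAU -> H; peptide=MSTSIHDALPH
pos 33: UAU -> Y; peptide=MSTSIHDALPHY
pos 36: ACA -> T; peptide=MSTSIHDALPHYT
pos 39: UAA -> STOP

Answer: MSTSIHDALPHYT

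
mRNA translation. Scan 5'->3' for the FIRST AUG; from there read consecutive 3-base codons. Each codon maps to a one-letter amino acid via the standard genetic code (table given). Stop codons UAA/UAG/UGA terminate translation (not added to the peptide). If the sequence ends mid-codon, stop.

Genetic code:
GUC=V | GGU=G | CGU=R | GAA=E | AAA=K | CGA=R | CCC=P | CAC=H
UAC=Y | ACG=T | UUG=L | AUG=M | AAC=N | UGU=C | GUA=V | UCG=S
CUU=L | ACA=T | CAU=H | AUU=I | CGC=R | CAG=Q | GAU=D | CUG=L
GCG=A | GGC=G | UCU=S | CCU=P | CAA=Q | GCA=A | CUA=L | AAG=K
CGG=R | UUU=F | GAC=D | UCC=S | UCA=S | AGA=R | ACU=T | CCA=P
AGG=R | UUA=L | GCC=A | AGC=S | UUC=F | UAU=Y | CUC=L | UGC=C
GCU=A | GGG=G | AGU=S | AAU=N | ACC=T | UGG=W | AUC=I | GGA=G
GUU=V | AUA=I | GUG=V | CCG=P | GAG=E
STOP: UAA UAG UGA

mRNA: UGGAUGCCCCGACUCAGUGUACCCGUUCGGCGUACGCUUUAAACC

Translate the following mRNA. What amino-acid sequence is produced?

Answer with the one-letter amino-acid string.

Answer: MPRLSVPVRRTL

Derivation:
start AUG at pos 3
pos 3: AUG -> M; peptide=M
pos 6: CCC -> P; peptide=MP
pos 9: CGA -> R; peptide=MPR
pos 12: CUC -> L; peptide=MPRL
pos 15: AGU -> S; peptide=MPRLS
pos 18: GUA -> V; peptide=MPRLSV
pos 21: CCC -> P; peptide=MPRLSVP
pos 24: GUU -> V; peptide=MPRLSVPV
pos 27: CGG -> R; peptide=MPRLSVPVR
pos 30: CGU -> R; peptide=MPRLSVPVRR
pos 33: ACG -> T; peptide=MPRLSVPVRRT
pos 36: CUU -> L; peptide=MPRLSVPVRRTL
pos 39: UAA -> STOP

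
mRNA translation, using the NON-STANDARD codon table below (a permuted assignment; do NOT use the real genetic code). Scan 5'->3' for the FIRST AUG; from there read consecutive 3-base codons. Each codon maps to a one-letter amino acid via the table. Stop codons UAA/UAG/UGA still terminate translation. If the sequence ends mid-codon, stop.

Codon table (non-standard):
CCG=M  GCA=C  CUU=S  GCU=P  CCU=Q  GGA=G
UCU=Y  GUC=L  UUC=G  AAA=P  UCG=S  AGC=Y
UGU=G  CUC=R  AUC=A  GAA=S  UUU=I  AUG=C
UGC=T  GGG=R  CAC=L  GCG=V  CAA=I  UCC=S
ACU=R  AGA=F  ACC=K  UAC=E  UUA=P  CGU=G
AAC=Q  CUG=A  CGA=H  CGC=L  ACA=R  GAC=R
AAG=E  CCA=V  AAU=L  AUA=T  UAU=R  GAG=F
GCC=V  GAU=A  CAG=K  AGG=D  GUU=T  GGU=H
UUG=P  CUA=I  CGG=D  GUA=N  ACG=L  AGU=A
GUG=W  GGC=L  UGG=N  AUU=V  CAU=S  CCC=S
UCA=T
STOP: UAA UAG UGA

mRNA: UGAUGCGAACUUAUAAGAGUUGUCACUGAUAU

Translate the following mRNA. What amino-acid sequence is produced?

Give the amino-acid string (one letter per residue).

Answer: CHRREAGL

Derivation:
start AUG at pos 2
pos 2: AUG -> C; peptide=C
pos 5: CGA -> H; peptide=CH
pos 8: ACU -> R; peptide=CHR
pos 11: UAU -> R; peptide=CHRR
pos 14: AAG -> E; peptide=CHRRE
pos 17: AGU -> A; peptide=CHRREA
pos 20: UGU -> G; peptide=CHRREAG
pos 23: CAC -> L; peptide=CHRREAGL
pos 26: UGA -> STOP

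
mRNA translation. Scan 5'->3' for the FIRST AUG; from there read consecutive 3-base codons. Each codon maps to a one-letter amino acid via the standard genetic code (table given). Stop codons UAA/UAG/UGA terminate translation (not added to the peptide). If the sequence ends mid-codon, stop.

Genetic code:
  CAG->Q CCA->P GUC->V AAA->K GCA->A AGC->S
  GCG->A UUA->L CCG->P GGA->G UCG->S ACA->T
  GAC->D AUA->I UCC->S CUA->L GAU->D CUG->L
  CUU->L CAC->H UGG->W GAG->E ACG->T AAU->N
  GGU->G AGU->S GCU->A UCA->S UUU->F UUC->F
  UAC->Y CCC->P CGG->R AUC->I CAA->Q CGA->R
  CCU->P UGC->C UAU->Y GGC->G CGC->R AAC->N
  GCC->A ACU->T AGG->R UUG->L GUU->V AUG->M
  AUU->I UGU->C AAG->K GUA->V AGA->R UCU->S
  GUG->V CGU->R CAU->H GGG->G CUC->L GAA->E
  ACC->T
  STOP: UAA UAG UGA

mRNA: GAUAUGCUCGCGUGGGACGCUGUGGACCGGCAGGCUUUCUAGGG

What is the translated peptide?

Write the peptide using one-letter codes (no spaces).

Answer: MLAWDAVDRQAF

Derivation:
start AUG at pos 3
pos 3: AUG -> M; peptide=M
pos 6: CUC -> L; peptide=ML
pos 9: GCG -> A; peptide=MLA
pos 12: UGG -> W; peptide=MLAW
pos 15: GAC -> D; peptide=MLAWD
pos 18: GCU -> A; peptide=MLAWDA
pos 21: GUG -> V; peptide=MLAWDAV
pos 24: GAC -> D; peptide=MLAWDAVD
pos 27: CGG -> R; peptide=MLAWDAVDR
pos 30: CAG -> Q; peptide=MLAWDAVDRQ
pos 33: GCU -> A; peptide=MLAWDAVDRQA
pos 36: UUC -> F; peptide=MLAWDAVDRQAF
pos 39: UAG -> STOP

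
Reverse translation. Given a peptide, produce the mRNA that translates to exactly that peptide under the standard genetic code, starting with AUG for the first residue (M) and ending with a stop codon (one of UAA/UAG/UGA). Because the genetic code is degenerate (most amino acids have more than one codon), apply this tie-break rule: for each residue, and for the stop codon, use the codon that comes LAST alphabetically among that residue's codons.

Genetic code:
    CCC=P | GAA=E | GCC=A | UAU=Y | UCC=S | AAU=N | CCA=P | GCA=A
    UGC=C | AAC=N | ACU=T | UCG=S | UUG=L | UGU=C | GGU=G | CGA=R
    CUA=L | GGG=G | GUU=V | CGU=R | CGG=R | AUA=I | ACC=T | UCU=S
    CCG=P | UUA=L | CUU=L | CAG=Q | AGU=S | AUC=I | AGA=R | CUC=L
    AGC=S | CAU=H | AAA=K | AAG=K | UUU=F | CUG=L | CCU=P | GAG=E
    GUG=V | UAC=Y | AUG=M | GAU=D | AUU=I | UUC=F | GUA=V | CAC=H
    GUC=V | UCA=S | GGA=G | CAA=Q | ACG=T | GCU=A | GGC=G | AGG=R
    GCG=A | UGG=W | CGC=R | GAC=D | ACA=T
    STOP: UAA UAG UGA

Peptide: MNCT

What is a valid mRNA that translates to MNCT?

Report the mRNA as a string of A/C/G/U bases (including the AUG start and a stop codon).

Answer: mRNA: AUGAAUUGUACUUGA

Derivation:
residue 1: M -> AUG (start codon)
residue 2: N codons sorted = AAC,AAU -> pick last = AAU
residue 3: C codons sorted = UGC,UGU -> pick last = UGU
residue 4: T codons sorted = ACA,ACC,ACG,ACU -> pick last = ACU
terminator: stop codons sorted = UAA,UAG,UGA -> pick last = UGA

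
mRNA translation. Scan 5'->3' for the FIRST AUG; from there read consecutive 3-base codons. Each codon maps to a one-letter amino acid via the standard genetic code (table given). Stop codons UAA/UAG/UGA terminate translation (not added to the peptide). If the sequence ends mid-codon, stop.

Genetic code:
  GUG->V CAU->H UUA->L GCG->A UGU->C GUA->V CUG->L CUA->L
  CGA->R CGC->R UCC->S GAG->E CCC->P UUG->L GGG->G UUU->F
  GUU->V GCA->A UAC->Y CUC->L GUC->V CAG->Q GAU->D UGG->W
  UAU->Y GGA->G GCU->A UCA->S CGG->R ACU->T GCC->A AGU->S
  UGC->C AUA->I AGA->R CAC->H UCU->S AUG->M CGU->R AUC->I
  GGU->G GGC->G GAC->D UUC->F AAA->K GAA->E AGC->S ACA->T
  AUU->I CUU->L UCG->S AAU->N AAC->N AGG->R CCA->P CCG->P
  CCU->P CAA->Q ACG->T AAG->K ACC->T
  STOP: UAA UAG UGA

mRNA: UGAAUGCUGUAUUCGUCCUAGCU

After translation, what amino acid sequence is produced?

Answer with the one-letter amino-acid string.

Answer: MLYSS

Derivation:
start AUG at pos 3
pos 3: AUG -> M; peptide=M
pos 6: CUG -> L; peptide=ML
pos 9: UAU -> Y; peptide=MLY
pos 12: UCG -> S; peptide=MLYS
pos 15: UCC -> S; peptide=MLYSS
pos 18: UAG -> STOP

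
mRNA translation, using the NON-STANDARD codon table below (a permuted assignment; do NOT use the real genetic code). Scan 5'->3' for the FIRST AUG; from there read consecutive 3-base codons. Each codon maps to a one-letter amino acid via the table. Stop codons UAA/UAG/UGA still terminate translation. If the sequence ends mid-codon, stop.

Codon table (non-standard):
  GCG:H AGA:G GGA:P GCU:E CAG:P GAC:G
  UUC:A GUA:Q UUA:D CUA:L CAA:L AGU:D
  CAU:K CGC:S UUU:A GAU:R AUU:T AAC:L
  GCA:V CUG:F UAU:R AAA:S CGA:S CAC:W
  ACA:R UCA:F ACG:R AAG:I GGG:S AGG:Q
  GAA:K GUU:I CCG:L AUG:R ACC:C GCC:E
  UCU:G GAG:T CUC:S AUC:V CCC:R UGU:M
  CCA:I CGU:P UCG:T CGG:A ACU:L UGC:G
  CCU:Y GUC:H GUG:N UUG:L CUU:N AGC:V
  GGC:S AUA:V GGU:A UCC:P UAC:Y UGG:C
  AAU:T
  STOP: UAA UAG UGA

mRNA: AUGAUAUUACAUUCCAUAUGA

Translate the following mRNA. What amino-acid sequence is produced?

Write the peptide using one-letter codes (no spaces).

start AUG at pos 0
pos 0: AUG -> R; peptide=R
pos 3: AUA -> V; peptide=RV
pos 6: UUA -> D; peptide=RVD
pos 9: CAU -> K; peptide=RVDK
pos 12: UCC -> P; peptide=RVDKP
pos 15: AUA -> V; peptide=RVDKPV
pos 18: UGA -> STOP

Answer: RVDKPV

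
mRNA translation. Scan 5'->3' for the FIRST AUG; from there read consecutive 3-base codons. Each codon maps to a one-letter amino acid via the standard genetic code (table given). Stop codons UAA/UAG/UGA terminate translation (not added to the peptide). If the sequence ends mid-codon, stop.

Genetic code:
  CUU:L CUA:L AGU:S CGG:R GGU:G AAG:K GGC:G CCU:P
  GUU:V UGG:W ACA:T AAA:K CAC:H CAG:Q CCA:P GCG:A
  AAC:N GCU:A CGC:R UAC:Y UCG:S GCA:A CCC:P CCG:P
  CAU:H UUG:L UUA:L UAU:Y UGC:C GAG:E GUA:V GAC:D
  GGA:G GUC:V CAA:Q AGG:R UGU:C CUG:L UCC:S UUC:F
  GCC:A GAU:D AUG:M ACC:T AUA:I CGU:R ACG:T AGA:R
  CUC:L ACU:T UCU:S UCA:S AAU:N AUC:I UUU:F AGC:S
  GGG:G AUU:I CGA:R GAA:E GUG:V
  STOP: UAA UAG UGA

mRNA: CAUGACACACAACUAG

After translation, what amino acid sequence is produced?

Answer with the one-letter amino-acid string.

start AUG at pos 1
pos 1: AUG -> M; peptide=M
pos 4: ACA -> T; peptide=MT
pos 7: CAC -> H; peptide=MTH
pos 10: AAC -> N; peptide=MTHN
pos 13: UAG -> STOP

Answer: MTHN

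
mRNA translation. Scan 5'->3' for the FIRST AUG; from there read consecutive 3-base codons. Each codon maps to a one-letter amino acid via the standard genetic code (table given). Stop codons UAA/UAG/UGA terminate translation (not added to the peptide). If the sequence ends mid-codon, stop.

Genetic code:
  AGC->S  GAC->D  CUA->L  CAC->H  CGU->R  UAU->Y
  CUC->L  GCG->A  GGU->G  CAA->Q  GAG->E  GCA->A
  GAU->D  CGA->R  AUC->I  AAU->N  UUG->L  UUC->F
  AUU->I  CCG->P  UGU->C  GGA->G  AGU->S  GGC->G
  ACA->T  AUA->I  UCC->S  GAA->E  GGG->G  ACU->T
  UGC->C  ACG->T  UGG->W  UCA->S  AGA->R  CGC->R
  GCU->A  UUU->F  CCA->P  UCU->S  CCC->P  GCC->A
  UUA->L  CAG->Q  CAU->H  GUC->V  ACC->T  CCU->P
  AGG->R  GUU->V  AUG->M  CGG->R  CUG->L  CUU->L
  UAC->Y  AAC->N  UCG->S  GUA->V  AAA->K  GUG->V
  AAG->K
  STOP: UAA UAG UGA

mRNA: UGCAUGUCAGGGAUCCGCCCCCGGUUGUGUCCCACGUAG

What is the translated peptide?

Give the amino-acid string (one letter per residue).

Answer: MSGIRPRLCPT

Derivation:
start AUG at pos 3
pos 3: AUG -> M; peptide=M
pos 6: UCA -> S; peptide=MS
pos 9: GGG -> G; peptide=MSG
pos 12: AUC -> I; peptide=MSGI
pos 15: CGC -> R; peptide=MSGIR
pos 18: CCC -> P; peptide=MSGIRP
pos 21: CGG -> R; peptide=MSGIRPR
pos 24: UUG -> L; peptide=MSGIRPRL
pos 27: UGU -> C; peptide=MSGIRPRLC
pos 30: CCC -> P; peptide=MSGIRPRLCP
pos 33: ACG -> T; peptide=MSGIRPRLCPT
pos 36: UAG -> STOP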